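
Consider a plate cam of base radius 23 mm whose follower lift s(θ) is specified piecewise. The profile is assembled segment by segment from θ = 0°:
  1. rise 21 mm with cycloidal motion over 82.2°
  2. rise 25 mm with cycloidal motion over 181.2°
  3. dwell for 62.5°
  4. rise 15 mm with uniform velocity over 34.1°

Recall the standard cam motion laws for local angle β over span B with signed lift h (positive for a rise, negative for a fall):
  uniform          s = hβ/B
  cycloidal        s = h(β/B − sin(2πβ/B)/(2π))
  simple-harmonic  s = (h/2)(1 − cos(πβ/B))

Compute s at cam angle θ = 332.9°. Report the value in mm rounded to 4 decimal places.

seg 1 [0°–82.2°] cycloidal, h=21: full span → s += 21 → s = 21.0000
seg 2 [82.2°–263.4°] cycloidal, h=25: full span → s += 25 → s = 46.0000
seg 3 [263.4°–325.9°] dwell: s stays 46.0000
seg 4 [325.9°–360°] uniform, h=15: θ=332.9° here. β=7, B=34.1. 15·7/34.1 = 3.0792 → s = 49.0792

49.0792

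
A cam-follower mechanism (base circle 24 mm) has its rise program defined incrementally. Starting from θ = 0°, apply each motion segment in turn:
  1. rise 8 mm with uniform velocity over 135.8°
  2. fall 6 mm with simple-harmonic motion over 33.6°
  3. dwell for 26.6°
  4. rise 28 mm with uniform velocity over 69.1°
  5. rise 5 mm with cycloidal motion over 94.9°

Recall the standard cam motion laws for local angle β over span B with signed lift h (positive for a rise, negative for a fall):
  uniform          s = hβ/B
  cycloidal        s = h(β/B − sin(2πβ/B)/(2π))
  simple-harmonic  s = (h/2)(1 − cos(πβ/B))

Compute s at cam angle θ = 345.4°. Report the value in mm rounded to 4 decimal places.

seg 1 [0°–135.8°] uniform, h=8: full span → s += 8 → s = 8.0000
seg 2 [135.8°–169.4°] simple-harmonic, h=-6: full span → s += -6 → s = 2.0000
seg 3 [169.4°–196°] dwell: s stays 2.0000
seg 4 [196°–265.1°] uniform, h=28: full span → s += 28 → s = 30.0000
seg 5 [265.1°–360°] cycloidal, h=5: θ=345.4° here. β=80.3, B=94.9. 5·(0.8462 − sin(2π·0.8462)/(2π)) = 4.8857 → s = 34.8857

34.8857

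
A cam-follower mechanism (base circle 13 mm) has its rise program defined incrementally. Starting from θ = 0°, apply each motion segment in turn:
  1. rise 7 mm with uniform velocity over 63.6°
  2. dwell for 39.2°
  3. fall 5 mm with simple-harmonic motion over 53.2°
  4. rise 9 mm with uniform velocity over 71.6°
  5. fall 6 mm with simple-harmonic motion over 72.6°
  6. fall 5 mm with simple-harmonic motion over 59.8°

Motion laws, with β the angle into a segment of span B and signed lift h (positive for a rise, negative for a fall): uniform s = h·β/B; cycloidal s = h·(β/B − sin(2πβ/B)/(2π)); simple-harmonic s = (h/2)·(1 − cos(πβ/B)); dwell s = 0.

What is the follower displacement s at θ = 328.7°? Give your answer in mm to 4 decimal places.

seg 1 [0°–63.6°] uniform, h=7: full span → s += 7 → s = 7.0000
seg 2 [63.6°–102.8°] dwell: s stays 7.0000
seg 3 [102.8°–156°] simple-harmonic, h=-5: full span → s += -5 → s = 2.0000
seg 4 [156°–227.6°] uniform, h=9: full span → s += 9 → s = 11.0000
seg 5 [227.6°–300.2°] simple-harmonic, h=-6: full span → s += -6 → s = 5.0000
seg 6 [300.2°–360°] simple-harmonic, h=-5: θ=328.7° here. β=28.5, B=59.8. -5/2·(1 − cos(π·0.4766)) = -2.3163 → s = 2.6837

2.6837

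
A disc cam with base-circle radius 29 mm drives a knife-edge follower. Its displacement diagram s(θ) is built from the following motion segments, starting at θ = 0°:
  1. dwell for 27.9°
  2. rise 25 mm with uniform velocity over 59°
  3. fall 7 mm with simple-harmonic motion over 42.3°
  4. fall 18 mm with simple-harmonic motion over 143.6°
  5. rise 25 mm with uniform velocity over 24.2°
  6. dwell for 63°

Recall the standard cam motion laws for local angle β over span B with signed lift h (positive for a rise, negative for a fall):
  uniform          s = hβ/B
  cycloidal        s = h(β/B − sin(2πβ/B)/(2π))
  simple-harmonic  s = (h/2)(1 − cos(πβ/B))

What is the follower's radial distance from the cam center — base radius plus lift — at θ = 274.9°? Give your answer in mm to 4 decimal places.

seg 1 [0°–27.9°] dwell: s stays 0.0000
seg 2 [27.9°–86.9°] uniform, h=25: full span → s += 25 → s = 25.0000
seg 3 [86.9°–129.2°] simple-harmonic, h=-7: full span → s += -7 → s = 18.0000
seg 4 [129.2°–272.8°] simple-harmonic, h=-18: full span → s += -18 → s = 0.0000
seg 5 [272.8°–297°] uniform, h=25: θ=274.9° here. β=2.1, B=24.2. 25·2.1/24.2 = 2.1694 → s = 2.1694
radial distance = base radius + s = 29 + 2.1694 = 31.1694

31.1694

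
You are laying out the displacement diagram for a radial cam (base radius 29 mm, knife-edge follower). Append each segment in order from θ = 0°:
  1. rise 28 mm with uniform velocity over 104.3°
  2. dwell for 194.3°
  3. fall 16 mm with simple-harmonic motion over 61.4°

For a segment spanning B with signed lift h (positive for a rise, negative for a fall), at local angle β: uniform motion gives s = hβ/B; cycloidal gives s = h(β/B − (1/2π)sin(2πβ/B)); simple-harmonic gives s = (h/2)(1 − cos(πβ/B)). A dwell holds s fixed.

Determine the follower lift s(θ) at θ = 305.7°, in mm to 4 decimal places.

seg 1 [0°–104.3°] uniform, h=28: full span → s += 28 → s = 28.0000
seg 2 [104.3°–298.6°] dwell: s stays 28.0000
seg 3 [298.6°–360°] simple-harmonic, h=-16: θ=305.7° here. β=7.1, B=61.4. -16/2·(1 − cos(π·0.1156)) = -0.5221 → s = 27.4779

27.4779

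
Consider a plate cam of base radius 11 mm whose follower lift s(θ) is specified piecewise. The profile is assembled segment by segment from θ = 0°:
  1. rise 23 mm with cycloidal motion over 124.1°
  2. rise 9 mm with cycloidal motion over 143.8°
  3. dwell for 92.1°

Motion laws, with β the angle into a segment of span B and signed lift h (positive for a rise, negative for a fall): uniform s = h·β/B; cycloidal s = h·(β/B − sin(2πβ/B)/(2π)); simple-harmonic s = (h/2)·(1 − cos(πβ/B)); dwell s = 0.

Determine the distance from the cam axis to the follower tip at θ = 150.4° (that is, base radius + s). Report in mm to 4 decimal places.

seg 1 [0°–124.1°] cycloidal, h=23: full span → s += 23 → s = 23.0000
seg 2 [124.1°–267.9°] cycloidal, h=9: θ=150.4° here. β=26.3, B=143.8. 9·(0.1829 − sin(2π·0.1829)/(2π)) = 0.3391 → s = 23.3391
radial distance = base radius + s = 11 + 23.3391 = 34.3391

34.3391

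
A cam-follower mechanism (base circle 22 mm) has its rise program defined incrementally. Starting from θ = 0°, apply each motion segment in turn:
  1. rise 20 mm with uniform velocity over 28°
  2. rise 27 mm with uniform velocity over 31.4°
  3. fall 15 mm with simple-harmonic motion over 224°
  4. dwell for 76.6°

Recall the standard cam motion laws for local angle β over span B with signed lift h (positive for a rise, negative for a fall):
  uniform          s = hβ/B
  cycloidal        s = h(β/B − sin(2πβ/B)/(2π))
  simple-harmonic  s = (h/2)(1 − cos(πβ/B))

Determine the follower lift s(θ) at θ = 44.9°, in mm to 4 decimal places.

seg 1 [0°–28°] uniform, h=20: full span → s += 20 → s = 20.0000
seg 2 [28°–59.4°] uniform, h=27: θ=44.9° here. β=16.9, B=31.4. 27·16.9/31.4 = 14.5318 → s = 34.5318

34.5318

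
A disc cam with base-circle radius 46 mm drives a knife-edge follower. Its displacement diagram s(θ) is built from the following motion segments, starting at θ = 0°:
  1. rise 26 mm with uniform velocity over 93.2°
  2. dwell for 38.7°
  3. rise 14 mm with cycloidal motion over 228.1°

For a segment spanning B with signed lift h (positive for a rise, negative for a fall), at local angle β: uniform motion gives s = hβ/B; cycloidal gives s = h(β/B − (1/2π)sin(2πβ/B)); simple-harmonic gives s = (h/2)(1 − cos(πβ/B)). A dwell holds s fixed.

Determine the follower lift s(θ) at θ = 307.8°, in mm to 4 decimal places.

seg 1 [0°–93.2°] uniform, h=26: full span → s += 26 → s = 26.0000
seg 2 [93.2°–131.9°] dwell: s stays 26.0000
seg 3 [131.9°–360°] cycloidal, h=14: θ=307.8° here. β=175.9, B=228.1. 14·(0.7712 − sin(2π·0.7712)/(2π)) = 13.0047 → s = 39.0047

39.0047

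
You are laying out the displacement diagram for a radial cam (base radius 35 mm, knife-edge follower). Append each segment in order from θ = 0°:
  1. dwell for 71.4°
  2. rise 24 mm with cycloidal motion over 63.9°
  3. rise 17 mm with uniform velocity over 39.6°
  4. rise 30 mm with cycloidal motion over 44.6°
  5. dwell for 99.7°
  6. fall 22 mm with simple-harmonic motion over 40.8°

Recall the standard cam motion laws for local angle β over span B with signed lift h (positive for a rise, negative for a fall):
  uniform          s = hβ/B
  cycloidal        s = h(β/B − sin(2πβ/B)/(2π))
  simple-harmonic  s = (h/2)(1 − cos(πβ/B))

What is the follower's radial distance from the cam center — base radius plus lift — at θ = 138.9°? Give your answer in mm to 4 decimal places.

seg 1 [0°–71.4°] dwell: s stays 0.0000
seg 2 [71.4°–135.3°] cycloidal, h=24: full span → s += 24 → s = 24.0000
seg 3 [135.3°–174.9°] uniform, h=17: θ=138.9° here. β=3.6, B=39.6. 17·3.6/39.6 = 1.5455 → s = 25.5455
radial distance = base radius + s = 35 + 25.5455 = 60.5455

60.5455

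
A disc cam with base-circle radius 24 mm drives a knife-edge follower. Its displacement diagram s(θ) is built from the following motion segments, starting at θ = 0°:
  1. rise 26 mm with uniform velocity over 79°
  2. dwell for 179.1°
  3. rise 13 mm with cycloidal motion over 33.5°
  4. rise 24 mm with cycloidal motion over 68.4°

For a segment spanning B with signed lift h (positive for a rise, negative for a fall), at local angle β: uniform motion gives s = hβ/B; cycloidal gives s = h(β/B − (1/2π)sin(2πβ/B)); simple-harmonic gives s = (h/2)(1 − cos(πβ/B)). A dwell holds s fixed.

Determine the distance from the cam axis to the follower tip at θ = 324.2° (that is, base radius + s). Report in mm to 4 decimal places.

seg 1 [0°–79°] uniform, h=26: full span → s += 26 → s = 26.0000
seg 2 [79°–258.1°] dwell: s stays 26.0000
seg 3 [258.1°–291.6°] cycloidal, h=13: full span → s += 13 → s = 39.0000
seg 4 [291.6°–360°] cycloidal, h=24: θ=324.2° here. β=32.6, B=68.4. 24·(0.4766 − sin(2π·0.4766)/(2π)) = 10.8792 → s = 49.8792
radial distance = base radius + s = 24 + 49.8792 = 73.8792

73.8792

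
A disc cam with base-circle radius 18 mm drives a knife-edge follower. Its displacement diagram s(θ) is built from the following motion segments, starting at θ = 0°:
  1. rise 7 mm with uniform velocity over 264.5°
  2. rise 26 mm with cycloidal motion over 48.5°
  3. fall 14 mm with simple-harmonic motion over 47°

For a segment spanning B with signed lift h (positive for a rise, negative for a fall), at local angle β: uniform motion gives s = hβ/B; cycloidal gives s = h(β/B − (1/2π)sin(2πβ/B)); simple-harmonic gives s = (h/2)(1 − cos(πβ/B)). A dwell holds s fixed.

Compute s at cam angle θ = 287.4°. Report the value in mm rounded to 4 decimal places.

seg 1 [0°–264.5°] uniform, h=7: full span → s += 7 → s = 7.0000
seg 2 [264.5°–313°] cycloidal, h=26: θ=287.4° here. β=22.9, B=48.5. 26·(0.4722 − sin(2π·0.4722)/(2π)) = 11.5563 → s = 18.5563

18.5563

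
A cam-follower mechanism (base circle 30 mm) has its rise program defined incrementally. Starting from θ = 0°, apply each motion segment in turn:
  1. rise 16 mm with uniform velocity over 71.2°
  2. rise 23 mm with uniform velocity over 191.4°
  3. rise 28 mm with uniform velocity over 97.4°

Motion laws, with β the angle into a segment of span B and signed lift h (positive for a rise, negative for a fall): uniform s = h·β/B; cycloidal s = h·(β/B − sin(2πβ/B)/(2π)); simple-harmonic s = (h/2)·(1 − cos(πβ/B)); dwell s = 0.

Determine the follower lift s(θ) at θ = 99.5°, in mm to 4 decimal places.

seg 1 [0°–71.2°] uniform, h=16: full span → s += 16 → s = 16.0000
seg 2 [71.2°–262.6°] uniform, h=23: θ=99.5° here. β=28.3, B=191.4. 23·28.3/191.4 = 3.4007 → s = 19.4007

19.4007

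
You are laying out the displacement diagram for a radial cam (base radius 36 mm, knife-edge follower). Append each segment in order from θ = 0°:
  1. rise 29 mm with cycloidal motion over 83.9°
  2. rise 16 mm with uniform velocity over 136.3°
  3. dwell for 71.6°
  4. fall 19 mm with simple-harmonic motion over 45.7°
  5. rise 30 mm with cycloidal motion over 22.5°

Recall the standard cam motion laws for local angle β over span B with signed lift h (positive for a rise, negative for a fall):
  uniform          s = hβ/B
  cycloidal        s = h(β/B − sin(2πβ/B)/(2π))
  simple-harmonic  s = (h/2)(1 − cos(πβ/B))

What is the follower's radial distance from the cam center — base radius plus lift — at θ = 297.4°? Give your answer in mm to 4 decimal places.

seg 1 [0°–83.9°] cycloidal, h=29: full span → s += 29 → s = 29.0000
seg 2 [83.9°–220.2°] uniform, h=16: full span → s += 16 → s = 45.0000
seg 3 [220.2°–291.8°] dwell: s stays 45.0000
seg 4 [291.8°–337.5°] simple-harmonic, h=-19: θ=297.4° here. β=5.6, B=45.7. -19/2·(1 − cos(π·0.1225)) = -0.6953 → s = 44.3047
radial distance = base radius + s = 36 + 44.3047 = 80.3047

80.3047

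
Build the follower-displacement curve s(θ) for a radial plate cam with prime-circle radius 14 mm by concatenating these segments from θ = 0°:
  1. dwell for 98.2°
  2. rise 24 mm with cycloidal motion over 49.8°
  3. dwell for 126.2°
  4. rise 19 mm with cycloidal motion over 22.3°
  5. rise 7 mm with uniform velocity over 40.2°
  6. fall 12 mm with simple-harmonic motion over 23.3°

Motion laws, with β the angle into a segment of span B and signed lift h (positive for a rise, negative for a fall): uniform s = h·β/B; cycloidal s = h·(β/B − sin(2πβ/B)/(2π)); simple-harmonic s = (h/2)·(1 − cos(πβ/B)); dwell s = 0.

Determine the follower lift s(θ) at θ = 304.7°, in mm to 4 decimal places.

seg 1 [0°–98.2°] dwell: s stays 0.0000
seg 2 [98.2°–148°] cycloidal, h=24: full span → s += 24 → s = 24.0000
seg 3 [148°–274.2°] dwell: s stays 24.0000
seg 4 [274.2°–296.5°] cycloidal, h=19: full span → s += 19 → s = 43.0000
seg 5 [296.5°–336.7°] uniform, h=7: θ=304.7° here. β=8.2, B=40.2. 7·8.2/40.2 = 1.4279 → s = 44.4279

44.4279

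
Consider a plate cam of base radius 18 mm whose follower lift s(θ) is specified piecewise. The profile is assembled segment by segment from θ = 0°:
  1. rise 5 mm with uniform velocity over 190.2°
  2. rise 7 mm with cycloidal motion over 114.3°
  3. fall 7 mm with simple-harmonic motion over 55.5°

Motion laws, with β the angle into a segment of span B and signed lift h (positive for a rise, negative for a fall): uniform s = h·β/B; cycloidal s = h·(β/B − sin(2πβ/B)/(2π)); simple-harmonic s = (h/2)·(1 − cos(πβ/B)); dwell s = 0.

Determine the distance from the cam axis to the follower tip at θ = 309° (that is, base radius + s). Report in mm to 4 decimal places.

seg 1 [0°–190.2°] uniform, h=5: full span → s += 5 → s = 5.0000
seg 2 [190.2°–304.5°] cycloidal, h=7: full span → s += 7 → s = 12.0000
seg 3 [304.5°–360°] simple-harmonic, h=-7: θ=309° here. β=4.5, B=55.5. -7/2·(1 − cos(π·0.0811)) = -0.1129 → s = 11.8871
radial distance = base radius + s = 18 + 11.8871 = 29.8871

29.8871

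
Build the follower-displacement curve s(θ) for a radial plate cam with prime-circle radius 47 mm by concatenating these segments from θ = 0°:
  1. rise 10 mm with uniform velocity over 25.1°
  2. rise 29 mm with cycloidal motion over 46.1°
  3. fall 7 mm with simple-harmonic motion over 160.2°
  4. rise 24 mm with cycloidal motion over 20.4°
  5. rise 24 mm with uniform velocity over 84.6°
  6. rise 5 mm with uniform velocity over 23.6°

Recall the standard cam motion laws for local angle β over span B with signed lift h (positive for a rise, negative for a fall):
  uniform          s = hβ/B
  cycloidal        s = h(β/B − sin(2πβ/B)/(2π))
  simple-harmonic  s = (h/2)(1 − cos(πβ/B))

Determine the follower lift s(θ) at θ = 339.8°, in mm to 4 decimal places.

seg 1 [0°–25.1°] uniform, h=10: full span → s += 10 → s = 10.0000
seg 2 [25.1°–71.2°] cycloidal, h=29: full span → s += 29 → s = 39.0000
seg 3 [71.2°–231.4°] simple-harmonic, h=-7: full span → s += -7 → s = 32.0000
seg 4 [231.4°–251.8°] cycloidal, h=24: full span → s += 24 → s = 56.0000
seg 5 [251.8°–336.4°] uniform, h=24: full span → s += 24 → s = 80.0000
seg 6 [336.4°–360°] uniform, h=5: θ=339.8° here. β=3.4, B=23.6. 5·3.4/23.6 = 0.7203 → s = 80.7203

80.7203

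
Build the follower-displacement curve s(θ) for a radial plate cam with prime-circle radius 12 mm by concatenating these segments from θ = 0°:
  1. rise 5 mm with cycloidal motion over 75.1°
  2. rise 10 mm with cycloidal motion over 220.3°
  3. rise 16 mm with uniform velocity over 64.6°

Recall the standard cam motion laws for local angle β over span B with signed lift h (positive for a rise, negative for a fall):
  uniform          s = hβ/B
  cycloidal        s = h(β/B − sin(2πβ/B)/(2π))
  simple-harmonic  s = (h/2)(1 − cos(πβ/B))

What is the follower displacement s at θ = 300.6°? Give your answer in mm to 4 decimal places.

seg 1 [0°–75.1°] cycloidal, h=5: full span → s += 5 → s = 5.0000
seg 2 [75.1°–295.4°] cycloidal, h=10: full span → s += 10 → s = 15.0000
seg 3 [295.4°–360°] uniform, h=16: θ=300.6° here. β=5.2, B=64.6. 16·5.2/64.6 = 1.2879 → s = 16.2879

16.2879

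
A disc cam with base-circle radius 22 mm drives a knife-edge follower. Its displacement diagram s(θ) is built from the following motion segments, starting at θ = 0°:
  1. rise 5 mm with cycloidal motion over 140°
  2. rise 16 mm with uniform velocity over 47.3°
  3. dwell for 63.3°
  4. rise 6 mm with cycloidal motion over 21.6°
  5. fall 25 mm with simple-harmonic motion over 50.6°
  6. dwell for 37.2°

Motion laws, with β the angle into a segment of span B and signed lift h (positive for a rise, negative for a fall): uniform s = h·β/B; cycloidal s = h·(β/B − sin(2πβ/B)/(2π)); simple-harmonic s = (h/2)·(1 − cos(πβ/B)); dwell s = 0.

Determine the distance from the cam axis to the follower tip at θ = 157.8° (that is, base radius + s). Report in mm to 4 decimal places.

seg 1 [0°–140°] cycloidal, h=5: full span → s += 5 → s = 5.0000
seg 2 [140°–187.3°] uniform, h=16: θ=157.8° here. β=17.8, B=47.3. 16·17.8/47.3 = 6.0211 → s = 11.0211
radial distance = base radius + s = 22 + 11.0211 = 33.0211

33.0211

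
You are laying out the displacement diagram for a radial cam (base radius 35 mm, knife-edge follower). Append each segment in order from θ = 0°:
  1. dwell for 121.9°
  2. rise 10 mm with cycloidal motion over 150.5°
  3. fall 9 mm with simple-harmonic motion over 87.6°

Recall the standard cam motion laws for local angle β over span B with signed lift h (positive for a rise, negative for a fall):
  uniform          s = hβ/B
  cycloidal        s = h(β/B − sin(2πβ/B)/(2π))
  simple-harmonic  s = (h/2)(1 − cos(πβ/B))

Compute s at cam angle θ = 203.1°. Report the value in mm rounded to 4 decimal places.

seg 1 [0°–121.9°] dwell: s stays 0.0000
seg 2 [121.9°–272.4°] cycloidal, h=10: θ=203.1° here. β=81.2, B=150.5. 10·(0.5395 − sin(2π·0.5395)/(2π)) = 5.7866 → s = 5.7866

5.7866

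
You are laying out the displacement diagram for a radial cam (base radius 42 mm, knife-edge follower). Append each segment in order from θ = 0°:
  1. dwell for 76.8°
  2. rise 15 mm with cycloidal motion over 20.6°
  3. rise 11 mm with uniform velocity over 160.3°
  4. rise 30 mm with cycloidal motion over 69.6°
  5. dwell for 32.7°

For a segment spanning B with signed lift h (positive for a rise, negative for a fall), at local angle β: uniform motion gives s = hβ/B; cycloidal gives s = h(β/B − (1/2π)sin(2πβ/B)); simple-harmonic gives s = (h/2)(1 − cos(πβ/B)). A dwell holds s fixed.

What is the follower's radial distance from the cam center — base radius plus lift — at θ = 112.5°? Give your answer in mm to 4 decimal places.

seg 1 [0°–76.8°] dwell: s stays 0.0000
seg 2 [76.8°–97.4°] cycloidal, h=15: full span → s += 15 → s = 15.0000
seg 3 [97.4°–257.7°] uniform, h=11: θ=112.5° here. β=15.1, B=160.3. 11·15.1/160.3 = 1.0362 → s = 16.0362
radial distance = base radius + s = 42 + 16.0362 = 58.0362

58.0362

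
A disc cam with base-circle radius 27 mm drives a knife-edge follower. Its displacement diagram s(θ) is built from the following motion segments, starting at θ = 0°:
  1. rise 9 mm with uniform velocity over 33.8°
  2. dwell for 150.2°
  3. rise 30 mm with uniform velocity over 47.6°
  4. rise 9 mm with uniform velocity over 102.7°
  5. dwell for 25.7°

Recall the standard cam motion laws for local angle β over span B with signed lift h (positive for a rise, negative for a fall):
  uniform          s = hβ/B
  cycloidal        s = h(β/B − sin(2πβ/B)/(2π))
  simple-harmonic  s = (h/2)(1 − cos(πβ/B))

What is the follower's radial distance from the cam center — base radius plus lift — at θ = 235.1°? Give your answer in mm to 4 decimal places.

seg 1 [0°–33.8°] uniform, h=9: full span → s += 9 → s = 9.0000
seg 2 [33.8°–184°] dwell: s stays 9.0000
seg 3 [184°–231.6°] uniform, h=30: full span → s += 30 → s = 39.0000
seg 4 [231.6°–334.3°] uniform, h=9: θ=235.1° here. β=3.5, B=102.7. 9·3.5/102.7 = 0.3067 → s = 39.3067
radial distance = base radius + s = 27 + 39.3067 = 66.3067

66.3067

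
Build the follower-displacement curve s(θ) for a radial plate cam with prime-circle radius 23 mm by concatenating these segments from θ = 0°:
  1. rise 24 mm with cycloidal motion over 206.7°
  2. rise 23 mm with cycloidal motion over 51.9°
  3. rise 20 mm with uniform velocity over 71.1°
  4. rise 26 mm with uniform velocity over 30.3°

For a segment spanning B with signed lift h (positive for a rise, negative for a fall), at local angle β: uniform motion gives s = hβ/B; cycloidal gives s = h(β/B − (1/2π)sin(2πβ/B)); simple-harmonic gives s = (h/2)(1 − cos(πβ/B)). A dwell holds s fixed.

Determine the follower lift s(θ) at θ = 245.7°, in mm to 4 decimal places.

seg 1 [0°–206.7°] cycloidal, h=24: full span → s += 24 → s = 24.0000
seg 2 [206.7°–258.6°] cycloidal, h=23: θ=245.7° here. β=39, B=51.9. 23·(0.7514 − sin(2π·0.7514)/(2π)) = 20.9436 → s = 44.9436

44.9436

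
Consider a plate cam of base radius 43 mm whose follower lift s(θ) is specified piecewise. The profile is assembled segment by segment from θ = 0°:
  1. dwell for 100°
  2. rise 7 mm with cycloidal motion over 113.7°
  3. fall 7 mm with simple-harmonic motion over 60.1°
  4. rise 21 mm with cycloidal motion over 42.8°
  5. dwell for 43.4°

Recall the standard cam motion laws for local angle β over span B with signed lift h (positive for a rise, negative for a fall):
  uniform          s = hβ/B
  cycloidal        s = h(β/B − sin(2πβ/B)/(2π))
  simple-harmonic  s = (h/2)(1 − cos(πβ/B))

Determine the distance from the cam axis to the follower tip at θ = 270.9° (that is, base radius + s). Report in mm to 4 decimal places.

seg 1 [0°–100°] dwell: s stays 0.0000
seg 2 [100°–213.7°] cycloidal, h=7: full span → s += 7 → s = 7.0000
seg 3 [213.7°–273.8°] simple-harmonic, h=-7: θ=270.9° here. β=57.2, B=60.1. -7/2·(1 − cos(π·0.9517)) = -6.9599 → s = 0.0401
radial distance = base radius + s = 43 + 0.0401 = 43.0401

43.0401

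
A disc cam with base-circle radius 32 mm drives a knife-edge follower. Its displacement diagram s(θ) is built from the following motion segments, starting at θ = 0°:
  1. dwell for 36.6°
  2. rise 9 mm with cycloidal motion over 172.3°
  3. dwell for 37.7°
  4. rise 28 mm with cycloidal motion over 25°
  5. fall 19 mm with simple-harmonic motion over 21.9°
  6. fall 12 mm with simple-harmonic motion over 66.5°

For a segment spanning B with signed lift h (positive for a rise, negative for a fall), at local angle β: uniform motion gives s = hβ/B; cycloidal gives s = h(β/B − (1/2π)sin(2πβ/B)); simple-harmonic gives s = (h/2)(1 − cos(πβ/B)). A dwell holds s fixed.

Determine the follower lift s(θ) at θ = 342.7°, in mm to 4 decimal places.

seg 1 [0°–36.6°] dwell: s stays 0.0000
seg 2 [36.6°–208.9°] cycloidal, h=9: full span → s += 9 → s = 9.0000
seg 3 [208.9°–246.6°] dwell: s stays 9.0000
seg 4 [246.6°–271.6°] cycloidal, h=28: full span → s += 28 → s = 37.0000
seg 5 [271.6°–293.5°] simple-harmonic, h=-19: full span → s += -19 → s = 18.0000
seg 6 [293.5°–360°] simple-harmonic, h=-12: θ=342.7° here. β=49.2, B=66.5. -12/2·(1 − cos(π·0.7398)) = -10.1052 → s = 7.8948

7.8948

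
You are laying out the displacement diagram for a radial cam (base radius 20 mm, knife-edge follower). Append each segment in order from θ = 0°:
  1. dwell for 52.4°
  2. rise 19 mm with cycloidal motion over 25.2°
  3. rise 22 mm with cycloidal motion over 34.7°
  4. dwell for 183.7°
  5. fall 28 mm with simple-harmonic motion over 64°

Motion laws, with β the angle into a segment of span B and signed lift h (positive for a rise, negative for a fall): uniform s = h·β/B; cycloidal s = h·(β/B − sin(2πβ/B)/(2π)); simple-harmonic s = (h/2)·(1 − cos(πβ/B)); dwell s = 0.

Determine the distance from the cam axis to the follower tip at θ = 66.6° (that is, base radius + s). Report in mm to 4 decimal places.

seg 1 [0°–52.4°] dwell: s stays 0.0000
seg 2 [52.4°–77.6°] cycloidal, h=19: θ=66.6° here. β=14.2, B=25.2. 19·(0.5635 − sin(2π·0.5635)/(2π)) = 11.8810 → s = 11.8810
radial distance = base radius + s = 20 + 11.8810 = 31.8810

31.8810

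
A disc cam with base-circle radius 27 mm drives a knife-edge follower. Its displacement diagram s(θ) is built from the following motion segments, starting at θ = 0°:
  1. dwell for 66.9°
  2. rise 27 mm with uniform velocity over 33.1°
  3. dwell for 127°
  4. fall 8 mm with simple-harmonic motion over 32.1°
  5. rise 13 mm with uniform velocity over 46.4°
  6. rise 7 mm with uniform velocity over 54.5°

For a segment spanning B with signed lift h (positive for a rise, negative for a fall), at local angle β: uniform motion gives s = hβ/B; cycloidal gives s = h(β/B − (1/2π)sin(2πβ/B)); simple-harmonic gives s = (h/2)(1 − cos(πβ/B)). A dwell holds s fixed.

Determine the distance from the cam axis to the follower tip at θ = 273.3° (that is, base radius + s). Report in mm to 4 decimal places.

seg 1 [0°–66.9°] dwell: s stays 0.0000
seg 2 [66.9°–100°] uniform, h=27: full span → s += 27 → s = 27.0000
seg 3 [100°–227°] dwell: s stays 27.0000
seg 4 [227°–259.1°] simple-harmonic, h=-8: full span → s += -8 → s = 19.0000
seg 5 [259.1°–305.5°] uniform, h=13: θ=273.3° here. β=14.2, B=46.4. 13·14.2/46.4 = 3.9784 → s = 22.9784
radial distance = base radius + s = 27 + 22.9784 = 49.9784

49.9784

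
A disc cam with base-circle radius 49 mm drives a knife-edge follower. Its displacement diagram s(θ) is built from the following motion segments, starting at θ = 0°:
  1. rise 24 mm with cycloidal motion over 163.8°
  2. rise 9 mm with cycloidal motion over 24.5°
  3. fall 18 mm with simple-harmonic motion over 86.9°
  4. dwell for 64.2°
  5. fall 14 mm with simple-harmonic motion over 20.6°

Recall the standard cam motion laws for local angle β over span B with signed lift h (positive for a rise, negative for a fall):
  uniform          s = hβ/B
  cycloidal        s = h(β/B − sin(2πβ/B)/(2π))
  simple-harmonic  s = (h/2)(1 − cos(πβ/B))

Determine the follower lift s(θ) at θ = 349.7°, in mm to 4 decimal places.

seg 1 [0°–163.8°] cycloidal, h=24: full span → s += 24 → s = 24.0000
seg 2 [163.8°–188.3°] cycloidal, h=9: full span → s += 9 → s = 33.0000
seg 3 [188.3°–275.2°] simple-harmonic, h=-18: full span → s += -18 → s = 15.0000
seg 4 [275.2°–339.4°] dwell: s stays 15.0000
seg 5 [339.4°–360°] simple-harmonic, h=-14: θ=349.7° here. β=10.3, B=20.6. -14/2·(1 − cos(π·0.5000)) = -7.0000 → s = 8.0000

8.0000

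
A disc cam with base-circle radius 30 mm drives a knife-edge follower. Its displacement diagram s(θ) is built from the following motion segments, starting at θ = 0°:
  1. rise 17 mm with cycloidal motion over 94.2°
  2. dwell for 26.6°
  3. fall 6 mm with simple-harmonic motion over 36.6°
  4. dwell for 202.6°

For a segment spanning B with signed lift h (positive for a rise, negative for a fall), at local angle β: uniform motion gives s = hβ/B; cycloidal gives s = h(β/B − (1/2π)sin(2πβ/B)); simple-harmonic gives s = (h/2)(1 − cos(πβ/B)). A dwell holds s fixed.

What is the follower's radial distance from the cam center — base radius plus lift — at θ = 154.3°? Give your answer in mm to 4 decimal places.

seg 1 [0°–94.2°] cycloidal, h=17: full span → s += 17 → s = 17.0000
seg 2 [94.2°–120.8°] dwell: s stays 17.0000
seg 3 [120.8°–157.4°] simple-harmonic, h=-6: θ=154.3° here. β=33.5, B=36.6. -6/2·(1 − cos(π·0.9153)) = -5.8944 → s = 11.1056
radial distance = base radius + s = 30 + 11.1056 = 41.1056

41.1056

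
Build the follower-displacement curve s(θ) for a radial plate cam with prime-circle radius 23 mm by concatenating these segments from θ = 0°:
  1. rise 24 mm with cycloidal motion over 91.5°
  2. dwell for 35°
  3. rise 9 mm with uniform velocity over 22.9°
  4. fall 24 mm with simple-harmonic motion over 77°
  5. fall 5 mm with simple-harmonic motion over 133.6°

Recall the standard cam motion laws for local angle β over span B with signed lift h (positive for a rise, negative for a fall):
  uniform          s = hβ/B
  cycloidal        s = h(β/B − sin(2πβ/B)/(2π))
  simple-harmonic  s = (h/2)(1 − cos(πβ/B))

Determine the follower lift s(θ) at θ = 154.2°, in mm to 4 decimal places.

seg 1 [0°–91.5°] cycloidal, h=24: full span → s += 24 → s = 24.0000
seg 2 [91.5°–126.5°] dwell: s stays 24.0000
seg 3 [126.5°–149.4°] uniform, h=9: full span → s += 9 → s = 33.0000
seg 4 [149.4°–226.4°] simple-harmonic, h=-24: θ=154.2° here. β=4.8, B=77. -24/2·(1 − cos(π·0.0623)) = -0.2294 → s = 32.7706

32.7706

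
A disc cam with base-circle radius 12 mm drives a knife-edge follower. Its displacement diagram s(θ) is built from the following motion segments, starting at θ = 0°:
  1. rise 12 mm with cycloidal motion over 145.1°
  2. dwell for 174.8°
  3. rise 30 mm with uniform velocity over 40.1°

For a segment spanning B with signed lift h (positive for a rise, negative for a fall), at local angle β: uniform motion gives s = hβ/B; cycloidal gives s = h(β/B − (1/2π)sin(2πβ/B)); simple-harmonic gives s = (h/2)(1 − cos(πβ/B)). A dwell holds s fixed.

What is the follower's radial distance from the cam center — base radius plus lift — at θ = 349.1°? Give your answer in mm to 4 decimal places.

seg 1 [0°–145.1°] cycloidal, h=12: full span → s += 12 → s = 12.0000
seg 2 [145.1°–319.9°] dwell: s stays 12.0000
seg 3 [319.9°–360°] uniform, h=30: θ=349.1° here. β=29.2, B=40.1. 30·29.2/40.1 = 21.8454 → s = 33.8454
radial distance = base radius + s = 12 + 33.8454 = 45.8454

45.8454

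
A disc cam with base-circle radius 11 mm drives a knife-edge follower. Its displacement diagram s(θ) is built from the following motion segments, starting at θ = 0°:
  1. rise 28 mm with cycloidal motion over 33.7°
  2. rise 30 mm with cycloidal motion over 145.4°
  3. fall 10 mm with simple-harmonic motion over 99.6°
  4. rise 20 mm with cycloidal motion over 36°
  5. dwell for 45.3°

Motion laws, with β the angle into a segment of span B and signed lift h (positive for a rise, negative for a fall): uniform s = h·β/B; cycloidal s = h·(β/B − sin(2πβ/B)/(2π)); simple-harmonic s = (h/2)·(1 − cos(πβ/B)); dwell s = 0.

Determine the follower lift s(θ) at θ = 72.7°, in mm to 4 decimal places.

seg 1 [0°–33.7°] cycloidal, h=28: full span → s += 28 → s = 28.0000
seg 2 [33.7°–179.1°] cycloidal, h=30: θ=72.7° here. β=39, B=145.4. 30·(0.2682 − sin(2π·0.2682)/(2π)) = 3.3034 → s = 31.3034

31.3034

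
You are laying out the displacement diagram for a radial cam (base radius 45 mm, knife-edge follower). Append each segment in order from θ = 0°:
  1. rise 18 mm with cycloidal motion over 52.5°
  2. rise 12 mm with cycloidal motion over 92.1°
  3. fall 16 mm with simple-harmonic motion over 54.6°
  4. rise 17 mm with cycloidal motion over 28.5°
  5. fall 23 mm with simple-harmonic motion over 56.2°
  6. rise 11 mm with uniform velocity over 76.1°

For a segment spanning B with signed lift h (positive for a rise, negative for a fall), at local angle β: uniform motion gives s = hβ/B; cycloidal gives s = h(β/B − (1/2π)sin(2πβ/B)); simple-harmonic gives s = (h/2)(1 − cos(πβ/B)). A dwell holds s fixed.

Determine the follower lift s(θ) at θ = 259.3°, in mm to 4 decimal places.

seg 1 [0°–52.5°] cycloidal, h=18: full span → s += 18 → s = 18.0000
seg 2 [52.5°–144.6°] cycloidal, h=12: full span → s += 12 → s = 30.0000
seg 3 [144.6°–199.2°] simple-harmonic, h=-16: full span → s += -16 → s = 14.0000
seg 4 [199.2°–227.7°] cycloidal, h=17: full span → s += 17 → s = 31.0000
seg 5 [227.7°–283.9°] simple-harmonic, h=-23: θ=259.3° here. β=31.6, B=56.2. -23/2·(1 − cos(π·0.5623)) = -13.7357 → s = 17.2643

17.2643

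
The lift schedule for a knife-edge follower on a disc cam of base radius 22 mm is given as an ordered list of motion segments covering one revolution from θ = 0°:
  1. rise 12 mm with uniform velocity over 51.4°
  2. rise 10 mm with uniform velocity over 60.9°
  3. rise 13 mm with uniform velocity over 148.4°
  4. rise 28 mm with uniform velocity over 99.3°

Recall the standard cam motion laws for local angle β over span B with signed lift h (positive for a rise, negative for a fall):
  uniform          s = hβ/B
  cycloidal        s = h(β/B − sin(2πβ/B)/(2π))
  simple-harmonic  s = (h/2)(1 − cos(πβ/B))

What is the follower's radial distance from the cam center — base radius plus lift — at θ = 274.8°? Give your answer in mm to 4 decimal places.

seg 1 [0°–51.4°] uniform, h=12: full span → s += 12 → s = 12.0000
seg 2 [51.4°–112.3°] uniform, h=10: full span → s += 10 → s = 22.0000
seg 3 [112.3°–260.7°] uniform, h=13: full span → s += 13 → s = 35.0000
seg 4 [260.7°–360°] uniform, h=28: θ=274.8° here. β=14.1, B=99.3. 28·14.1/99.3 = 3.9758 → s = 38.9758
radial distance = base radius + s = 22 + 38.9758 = 60.9758

60.9758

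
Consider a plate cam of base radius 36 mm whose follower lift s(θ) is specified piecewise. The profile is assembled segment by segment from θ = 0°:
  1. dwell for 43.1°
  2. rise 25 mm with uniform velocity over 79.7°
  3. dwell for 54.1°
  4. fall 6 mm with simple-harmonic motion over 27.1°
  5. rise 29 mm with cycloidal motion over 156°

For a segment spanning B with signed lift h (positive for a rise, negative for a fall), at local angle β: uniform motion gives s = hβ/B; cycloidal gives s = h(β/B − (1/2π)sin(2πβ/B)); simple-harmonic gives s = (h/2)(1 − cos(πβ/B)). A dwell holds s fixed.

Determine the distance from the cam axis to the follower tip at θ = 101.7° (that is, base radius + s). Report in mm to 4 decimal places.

seg 1 [0°–43.1°] dwell: s stays 0.0000
seg 2 [43.1°–122.8°] uniform, h=25: θ=101.7° here. β=58.6, B=79.7. 25·58.6/79.7 = 18.3814 → s = 18.3814
radial distance = base radius + s = 36 + 18.3814 = 54.3814

54.3814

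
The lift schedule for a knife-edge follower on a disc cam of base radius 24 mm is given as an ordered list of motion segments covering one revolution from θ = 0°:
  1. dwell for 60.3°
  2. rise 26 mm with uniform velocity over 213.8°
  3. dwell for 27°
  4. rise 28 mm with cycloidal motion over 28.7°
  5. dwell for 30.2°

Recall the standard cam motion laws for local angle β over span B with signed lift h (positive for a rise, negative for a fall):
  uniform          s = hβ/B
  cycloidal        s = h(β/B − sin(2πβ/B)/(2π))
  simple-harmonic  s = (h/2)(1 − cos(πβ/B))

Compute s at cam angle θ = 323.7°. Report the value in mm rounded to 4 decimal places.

seg 1 [0°–60.3°] dwell: s stays 0.0000
seg 2 [60.3°–274.1°] uniform, h=26: full span → s += 26 → s = 26.0000
seg 3 [274.1°–301.1°] dwell: s stays 26.0000
seg 4 [301.1°–329.8°] cycloidal, h=28: θ=323.7° here. β=22.6, B=28.7. 28·(0.7875 − sin(2π·0.7875)/(2π)) = 26.3823 → s = 52.3823

52.3823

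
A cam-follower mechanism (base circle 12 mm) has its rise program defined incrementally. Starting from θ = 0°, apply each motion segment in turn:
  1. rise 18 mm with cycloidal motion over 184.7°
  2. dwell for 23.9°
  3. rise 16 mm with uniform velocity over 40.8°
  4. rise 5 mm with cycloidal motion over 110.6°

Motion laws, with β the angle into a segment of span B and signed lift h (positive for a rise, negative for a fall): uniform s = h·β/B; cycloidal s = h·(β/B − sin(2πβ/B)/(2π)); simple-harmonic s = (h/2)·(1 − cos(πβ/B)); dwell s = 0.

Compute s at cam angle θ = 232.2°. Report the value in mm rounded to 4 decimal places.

seg 1 [0°–184.7°] cycloidal, h=18: full span → s += 18 → s = 18.0000
seg 2 [184.7°–208.6°] dwell: s stays 18.0000
seg 3 [208.6°–249.4°] uniform, h=16: θ=232.2° here. β=23.6, B=40.8. 16·23.6/40.8 = 9.2549 → s = 27.2549

27.2549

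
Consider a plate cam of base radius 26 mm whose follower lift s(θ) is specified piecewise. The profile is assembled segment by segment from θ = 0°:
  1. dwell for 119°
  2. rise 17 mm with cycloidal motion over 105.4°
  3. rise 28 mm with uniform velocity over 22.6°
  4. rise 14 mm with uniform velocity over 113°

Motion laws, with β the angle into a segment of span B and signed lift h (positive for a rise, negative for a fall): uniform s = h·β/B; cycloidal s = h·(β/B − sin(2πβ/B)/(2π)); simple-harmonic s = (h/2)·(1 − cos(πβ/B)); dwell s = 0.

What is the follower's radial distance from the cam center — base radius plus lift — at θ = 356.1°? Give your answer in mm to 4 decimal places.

seg 1 [0°–119°] dwell: s stays 0.0000
seg 2 [119°–224.4°] cycloidal, h=17: full span → s += 17 → s = 17.0000
seg 3 [224.4°–247°] uniform, h=28: full span → s += 28 → s = 45.0000
seg 4 [247°–360°] uniform, h=14: θ=356.1° here. β=109.1, B=113. 14·109.1/113 = 13.5168 → s = 58.5168
radial distance = base radius + s = 26 + 58.5168 = 84.5168

84.5168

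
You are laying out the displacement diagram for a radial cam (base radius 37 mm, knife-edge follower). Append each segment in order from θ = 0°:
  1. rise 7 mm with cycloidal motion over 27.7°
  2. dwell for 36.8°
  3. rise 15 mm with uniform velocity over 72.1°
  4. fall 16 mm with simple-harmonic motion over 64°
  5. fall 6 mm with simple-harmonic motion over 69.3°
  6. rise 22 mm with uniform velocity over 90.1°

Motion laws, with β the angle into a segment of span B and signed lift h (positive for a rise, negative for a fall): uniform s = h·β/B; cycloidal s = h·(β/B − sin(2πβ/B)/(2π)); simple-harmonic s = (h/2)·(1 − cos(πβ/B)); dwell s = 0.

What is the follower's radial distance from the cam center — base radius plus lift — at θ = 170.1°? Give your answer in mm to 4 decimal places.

seg 1 [0°–27.7°] cycloidal, h=7: full span → s += 7 → s = 7.0000
seg 2 [27.7°–64.5°] dwell: s stays 7.0000
seg 3 [64.5°–136.6°] uniform, h=15: full span → s += 15 → s = 22.0000
seg 4 [136.6°–200.6°] simple-harmonic, h=-16: θ=170.1° here. β=33.5, B=64. -16/2·(1 − cos(π·0.5234)) = -8.5885 → s = 13.4115
radial distance = base radius + s = 37 + 13.4115 = 50.4115

50.4115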